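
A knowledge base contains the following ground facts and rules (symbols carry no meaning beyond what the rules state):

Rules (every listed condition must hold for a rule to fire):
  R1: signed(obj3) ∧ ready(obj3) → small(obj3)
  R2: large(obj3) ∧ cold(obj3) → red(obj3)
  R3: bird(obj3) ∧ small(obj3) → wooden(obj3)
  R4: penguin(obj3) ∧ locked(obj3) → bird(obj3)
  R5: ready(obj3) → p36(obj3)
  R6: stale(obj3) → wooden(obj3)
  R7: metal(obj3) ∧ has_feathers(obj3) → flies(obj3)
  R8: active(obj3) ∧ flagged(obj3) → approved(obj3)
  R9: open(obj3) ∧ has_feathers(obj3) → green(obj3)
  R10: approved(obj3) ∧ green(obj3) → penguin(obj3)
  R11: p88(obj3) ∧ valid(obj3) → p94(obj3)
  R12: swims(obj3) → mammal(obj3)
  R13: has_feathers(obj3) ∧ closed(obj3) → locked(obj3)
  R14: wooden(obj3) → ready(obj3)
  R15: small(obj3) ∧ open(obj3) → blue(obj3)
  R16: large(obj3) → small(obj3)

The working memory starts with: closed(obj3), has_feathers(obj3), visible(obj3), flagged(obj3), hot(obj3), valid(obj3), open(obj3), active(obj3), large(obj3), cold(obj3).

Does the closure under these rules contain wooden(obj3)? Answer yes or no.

yes

Round 1 — R2, R8, R9, R13, R16, derive red(obj3), approved(obj3), green(obj3), locked(obj3), small(obj3).
Round 2 — R10, R15, derive penguin(obj3), blue(obj3).
Round 3 — R4, derive bird(obj3).
Round 4 — R3, derive wooden(obj3).
Round 5 — R14, derive ready(obj3).
Round 6 — R5, derive p36(obj3).
wooden(obj3) appears in round 4, so it is derivable.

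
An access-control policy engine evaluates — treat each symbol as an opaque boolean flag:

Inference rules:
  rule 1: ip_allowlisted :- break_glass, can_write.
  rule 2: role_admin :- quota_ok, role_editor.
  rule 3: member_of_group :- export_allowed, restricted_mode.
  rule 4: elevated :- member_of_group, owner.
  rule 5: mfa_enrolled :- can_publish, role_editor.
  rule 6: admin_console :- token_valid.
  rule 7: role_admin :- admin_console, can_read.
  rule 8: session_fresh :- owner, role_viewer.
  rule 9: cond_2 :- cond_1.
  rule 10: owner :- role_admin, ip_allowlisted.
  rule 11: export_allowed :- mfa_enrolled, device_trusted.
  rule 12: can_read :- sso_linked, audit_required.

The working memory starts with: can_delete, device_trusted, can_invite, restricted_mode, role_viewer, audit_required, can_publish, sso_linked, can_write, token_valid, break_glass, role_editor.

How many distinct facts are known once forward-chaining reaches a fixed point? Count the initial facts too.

[1] rule 1 [ip_allowlisted :- break_glass, can_write.]; rule 5 [mfa_enrolled :- can_publish, role_editor.]; rule 6 [admin_console :- token_valid.]; rule 12 [can_read :- sso_linked, audit_required.]. ⇒ new: ip_allowlisted, mfa_enrolled, admin_console, can_read.
[2] rule 7 [role_admin :- admin_console, can_read.]; rule 11 [export_allowed :- mfa_enrolled, device_trusted.]. ⇒ new: role_admin, export_allowed.
[3] rule 3 [member_of_group :- export_allowed, restricted_mode.]; rule 10 [owner :- role_admin, ip_allowlisted.]. ⇒ new: member_of_group, owner.
[4] rule 4 [elevated :- member_of_group, owner.]; rule 8 [session_fresh :- owner, role_viewer.]. ⇒ new: elevated, session_fresh.
Closure: {admin_console, audit_required, break_glass, can_delete, can_invite, can_publish, can_read, can_write, device_trusted, elevated, export_allowed, ip_allowlisted, member_of_group, mfa_enrolled, owner, restricted_mode, role_admin, role_editor, role_viewer, session_fresh, sso_linked, token_valid} — 22 facts.

22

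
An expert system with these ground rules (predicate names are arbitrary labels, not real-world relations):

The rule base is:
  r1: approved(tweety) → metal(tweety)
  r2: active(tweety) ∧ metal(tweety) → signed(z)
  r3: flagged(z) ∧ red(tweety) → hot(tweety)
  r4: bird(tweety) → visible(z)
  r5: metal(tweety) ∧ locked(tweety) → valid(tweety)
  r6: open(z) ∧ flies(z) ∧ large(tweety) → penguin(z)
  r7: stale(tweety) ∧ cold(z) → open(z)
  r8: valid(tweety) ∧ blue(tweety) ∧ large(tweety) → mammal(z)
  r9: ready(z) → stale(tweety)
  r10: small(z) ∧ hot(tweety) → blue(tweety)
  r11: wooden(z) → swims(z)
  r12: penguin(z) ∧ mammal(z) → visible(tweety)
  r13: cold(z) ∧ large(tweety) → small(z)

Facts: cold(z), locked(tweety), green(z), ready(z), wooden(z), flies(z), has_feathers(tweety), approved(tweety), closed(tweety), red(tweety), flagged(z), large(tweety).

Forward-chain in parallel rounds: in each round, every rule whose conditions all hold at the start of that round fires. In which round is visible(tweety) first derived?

Round 1: r1 [approved(tweety) → metal(tweety)]; r3 [flagged(z) ∧ red(tweety) → hot(tweety)]; r9 [ready(z) → stale(tweety)]; r11 [wooden(z) → swims(z)]; r13 [cold(z) ∧ large(tweety) → small(z)]. Adds metal(tweety), hot(tweety), stale(tweety), swims(z), small(z).
Round 2: r5 [metal(tweety) ∧ locked(tweety) → valid(tweety)]; r7 [stale(tweety) ∧ cold(z) → open(z)]; r10 [small(z) ∧ hot(tweety) → blue(tweety)]. Adds valid(tweety), open(z), blue(tweety).
Round 3: r6 [open(z) ∧ flies(z) ∧ large(tweety) → penguin(z)]; r8 [valid(tweety) ∧ blue(tweety) ∧ large(tweety) → mammal(z)]. Adds penguin(z), mammal(z).
Round 4: r12 [penguin(z) ∧ mammal(z) → visible(tweety)]. Adds visible(tweety).
visible(tweety) first appears in round 4.

4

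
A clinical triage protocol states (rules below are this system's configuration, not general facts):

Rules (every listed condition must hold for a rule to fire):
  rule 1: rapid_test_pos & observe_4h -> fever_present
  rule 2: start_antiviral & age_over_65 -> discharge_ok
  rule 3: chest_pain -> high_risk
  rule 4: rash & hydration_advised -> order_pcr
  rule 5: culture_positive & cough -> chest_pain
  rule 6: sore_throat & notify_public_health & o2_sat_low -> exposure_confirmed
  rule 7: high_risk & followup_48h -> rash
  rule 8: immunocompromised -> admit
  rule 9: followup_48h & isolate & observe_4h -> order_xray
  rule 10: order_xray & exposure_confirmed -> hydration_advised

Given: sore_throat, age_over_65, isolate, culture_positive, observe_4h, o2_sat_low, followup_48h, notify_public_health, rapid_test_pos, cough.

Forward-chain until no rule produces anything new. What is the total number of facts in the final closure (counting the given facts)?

18

Round 1 fires rule 1, rule 5, rule 6, rule 9, giving fever_present, chest_pain, exposure_confirmed, order_xray.
Round 2 fires rule 3, rule 10, giving high_risk, hydration_advised.
Round 3 fires rule 7, giving rash.
Round 4 fires rule 4, giving order_pcr.
Closure: {age_over_65, chest_pain, cough, culture_positive, exposure_confirmed, fever_present, followup_48h, high_risk, hydration_advised, isolate, notify_public_health, o2_sat_low, observe_4h, order_pcr, order_xray, rapid_test_pos, rash, sore_throat} — 18 facts.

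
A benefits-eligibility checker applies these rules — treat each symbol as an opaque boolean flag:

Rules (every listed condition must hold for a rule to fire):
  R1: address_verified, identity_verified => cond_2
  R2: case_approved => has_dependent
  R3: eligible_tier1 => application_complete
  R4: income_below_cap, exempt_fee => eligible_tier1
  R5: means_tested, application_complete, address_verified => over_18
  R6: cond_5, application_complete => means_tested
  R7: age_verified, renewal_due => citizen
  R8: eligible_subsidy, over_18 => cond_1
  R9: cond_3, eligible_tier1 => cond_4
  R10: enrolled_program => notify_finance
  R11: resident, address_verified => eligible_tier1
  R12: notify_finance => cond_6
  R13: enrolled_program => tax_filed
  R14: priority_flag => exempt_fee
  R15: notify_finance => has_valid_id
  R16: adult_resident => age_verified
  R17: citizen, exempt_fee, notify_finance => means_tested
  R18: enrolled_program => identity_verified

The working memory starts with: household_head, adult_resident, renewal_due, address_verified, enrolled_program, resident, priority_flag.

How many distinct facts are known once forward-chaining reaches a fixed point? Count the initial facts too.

20

Round 1: R10 [enrolled_program => notify_finance]; R11 [resident, address_verified => eligible_tier1]; R13 [enrolled_program => tax_filed]; R14 [priority_flag => exempt_fee]; R16 [adult_resident => age_verified]; R18 [enrolled_program => identity_verified]. Adds notify_finance, eligible_tier1, tax_filed, exempt_fee, age_verified, identity_verified.
Round 2: R1 [address_verified, identity_verified => cond_2]; R3 [eligible_tier1 => application_complete]; R7 [age_verified, renewal_due => citizen]; R12 [notify_finance => cond_6]; R15 [notify_finance => has_valid_id]. Adds cond_2, application_complete, citizen, cond_6, has_valid_id.
Round 3: R17 [citizen, exempt_fee, notify_finance => means_tested]. Adds means_tested.
Round 4: R5 [means_tested, application_complete, address_verified => over_18]. Adds over_18.
Closure: {address_verified, adult_resident, age_verified, application_complete, citizen, cond_2, cond_6, eligible_tier1, enrolled_program, exempt_fee, has_valid_id, household_head, identity_verified, means_tested, notify_finance, over_18, priority_flag, renewal_due, resident, tax_filed} — 20 facts.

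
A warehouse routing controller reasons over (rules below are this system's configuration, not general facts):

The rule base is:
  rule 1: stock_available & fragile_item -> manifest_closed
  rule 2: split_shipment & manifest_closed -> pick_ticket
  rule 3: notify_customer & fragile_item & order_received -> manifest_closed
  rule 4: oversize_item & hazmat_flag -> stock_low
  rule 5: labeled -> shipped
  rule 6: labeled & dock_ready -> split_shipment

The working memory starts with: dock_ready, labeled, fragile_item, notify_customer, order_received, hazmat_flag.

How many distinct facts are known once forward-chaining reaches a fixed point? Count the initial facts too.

Round 1 — rule 3, rule 5, rule 6, derive manifest_closed, shipped, split_shipment.
Round 2 — rule 2, derive pick_ticket.
Closure: {dock_ready, fragile_item, hazmat_flag, labeled, manifest_closed, notify_customer, order_received, pick_ticket, shipped, split_shipment} — 10 facts.

10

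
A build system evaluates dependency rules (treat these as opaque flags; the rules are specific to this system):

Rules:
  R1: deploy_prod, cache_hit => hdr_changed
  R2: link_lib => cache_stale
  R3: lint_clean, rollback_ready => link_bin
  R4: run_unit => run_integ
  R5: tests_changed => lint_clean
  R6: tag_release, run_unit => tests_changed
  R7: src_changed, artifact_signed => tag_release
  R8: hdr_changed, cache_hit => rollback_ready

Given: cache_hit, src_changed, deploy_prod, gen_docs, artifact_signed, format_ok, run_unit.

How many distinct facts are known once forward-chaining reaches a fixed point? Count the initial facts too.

[1] R1 [deploy_prod, cache_hit => hdr_changed]; R4 [run_unit => run_integ]; R7 [src_changed, artifact_signed => tag_release]. ⇒ new: hdr_changed, run_integ, tag_release.
[2] R6 [tag_release, run_unit => tests_changed]; R8 [hdr_changed, cache_hit => rollback_ready]. ⇒ new: tests_changed, rollback_ready.
[3] R5 [tests_changed => lint_clean]. ⇒ new: lint_clean.
[4] R3 [lint_clean, rollback_ready => link_bin]. ⇒ new: link_bin.
Closure: {artifact_signed, cache_hit, deploy_prod, format_ok, gen_docs, hdr_changed, link_bin, lint_clean, rollback_ready, run_integ, run_unit, src_changed, tag_release, tests_changed} — 14 facts.

14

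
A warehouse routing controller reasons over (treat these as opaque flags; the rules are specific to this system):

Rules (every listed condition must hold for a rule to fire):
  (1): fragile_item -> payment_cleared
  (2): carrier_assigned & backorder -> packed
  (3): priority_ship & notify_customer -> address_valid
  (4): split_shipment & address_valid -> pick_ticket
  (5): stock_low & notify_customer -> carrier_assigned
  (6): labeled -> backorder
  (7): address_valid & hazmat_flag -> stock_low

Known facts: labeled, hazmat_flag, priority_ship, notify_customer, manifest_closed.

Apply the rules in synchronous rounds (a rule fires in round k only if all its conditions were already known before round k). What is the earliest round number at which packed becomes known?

Round 1 fires (3), (6), giving address_valid, backorder.
Round 2 fires (7), giving stock_low.
Round 3 fires (5), giving carrier_assigned.
Round 4 fires (2), giving packed.
packed first appears in round 4.

4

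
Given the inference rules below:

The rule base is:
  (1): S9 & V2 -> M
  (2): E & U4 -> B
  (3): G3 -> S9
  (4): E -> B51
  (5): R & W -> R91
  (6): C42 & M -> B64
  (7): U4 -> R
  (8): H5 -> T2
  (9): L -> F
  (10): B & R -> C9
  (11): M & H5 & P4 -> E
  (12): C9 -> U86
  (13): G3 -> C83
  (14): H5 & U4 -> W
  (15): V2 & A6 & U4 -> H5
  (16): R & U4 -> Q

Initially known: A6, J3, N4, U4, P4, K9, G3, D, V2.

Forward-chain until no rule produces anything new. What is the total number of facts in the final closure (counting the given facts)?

23

Round 1 — (3), (7), (13), (15), derive S9, R, C83, H5.
Round 2 — (1), (8), (14), (16), derive M, T2, W, Q.
Round 3 — (5), (11), derive R91, E.
Round 4 — (2), (4), derive B, B51.
Round 5 — (10), derive C9.
Round 6 — (12), derive U86.
Closure: {A6, B, B51, C83, C9, D, E, G3, H5, J3, K9, M, N4, P4, Q, R, R91, S9, T2, U4, U86, V2, W} — 23 facts.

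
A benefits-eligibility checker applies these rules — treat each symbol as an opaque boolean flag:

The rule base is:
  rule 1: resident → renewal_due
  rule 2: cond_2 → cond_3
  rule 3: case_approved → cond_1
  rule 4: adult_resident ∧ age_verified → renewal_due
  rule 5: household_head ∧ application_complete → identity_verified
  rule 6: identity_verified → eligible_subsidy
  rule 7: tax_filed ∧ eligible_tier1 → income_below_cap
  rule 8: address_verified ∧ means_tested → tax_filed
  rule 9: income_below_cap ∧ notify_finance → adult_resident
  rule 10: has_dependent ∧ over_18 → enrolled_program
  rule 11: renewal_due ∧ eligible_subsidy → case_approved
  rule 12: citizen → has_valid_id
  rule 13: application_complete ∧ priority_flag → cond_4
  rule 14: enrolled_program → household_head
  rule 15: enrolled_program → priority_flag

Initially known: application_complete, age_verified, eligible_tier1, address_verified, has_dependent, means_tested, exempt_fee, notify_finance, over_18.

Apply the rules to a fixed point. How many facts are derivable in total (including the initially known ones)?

21

Round 1: rule 8 [address_verified ∧ means_tested → tax_filed]; rule 10 [has_dependent ∧ over_18 → enrolled_program]. New: tax_filed, enrolled_program.
Round 2: rule 7 [tax_filed ∧ eligible_tier1 → income_below_cap]; rule 14 [enrolled_program → household_head]; rule 15 [enrolled_program → priority_flag]. New: income_below_cap, household_head, priority_flag.
Round 3: rule 5 [household_head ∧ application_complete → identity_verified]; rule 9 [income_below_cap ∧ notify_finance → adult_resident]; rule 13 [application_complete ∧ priority_flag → cond_4]. New: identity_verified, adult_resident, cond_4.
Round 4: rule 4 [adult_resident ∧ age_verified → renewal_due]; rule 6 [identity_verified → eligible_subsidy]. New: renewal_due, eligible_subsidy.
Round 5: rule 11 [renewal_due ∧ eligible_subsidy → case_approved]. New: case_approved.
Round 6: rule 3 [case_approved → cond_1]. New: cond_1.
Closure: {address_verified, adult_resident, age_verified, application_complete, case_approved, cond_1, cond_4, eligible_subsidy, eligible_tier1, enrolled_program, exempt_fee, has_dependent, household_head, identity_verified, income_below_cap, means_tested, notify_finance, over_18, priority_flag, renewal_due, tax_filed} — 21 facts.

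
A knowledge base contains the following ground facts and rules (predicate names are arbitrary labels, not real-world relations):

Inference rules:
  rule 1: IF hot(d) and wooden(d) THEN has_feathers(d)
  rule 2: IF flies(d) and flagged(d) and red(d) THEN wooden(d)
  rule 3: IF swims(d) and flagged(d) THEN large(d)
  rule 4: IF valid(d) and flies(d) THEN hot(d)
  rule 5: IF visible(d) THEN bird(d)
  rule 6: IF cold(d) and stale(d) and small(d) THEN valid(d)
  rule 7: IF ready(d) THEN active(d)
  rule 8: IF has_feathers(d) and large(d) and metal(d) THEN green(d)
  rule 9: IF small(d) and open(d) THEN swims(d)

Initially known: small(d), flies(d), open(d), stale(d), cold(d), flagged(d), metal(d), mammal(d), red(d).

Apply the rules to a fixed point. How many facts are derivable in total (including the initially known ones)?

16

Round 1 — rule 2, rule 6, rule 9, derive wooden(d), valid(d), swims(d).
Round 2 — rule 3, rule 4, derive large(d), hot(d).
Round 3 — rule 1, derive has_feathers(d).
Round 4 — rule 8, derive green(d).
Closure: {cold(d), flagged(d), flies(d), green(d), has_feathers(d), hot(d), large(d), mammal(d), metal(d), open(d), red(d), small(d), stale(d), swims(d), valid(d), wooden(d)} — 16 facts.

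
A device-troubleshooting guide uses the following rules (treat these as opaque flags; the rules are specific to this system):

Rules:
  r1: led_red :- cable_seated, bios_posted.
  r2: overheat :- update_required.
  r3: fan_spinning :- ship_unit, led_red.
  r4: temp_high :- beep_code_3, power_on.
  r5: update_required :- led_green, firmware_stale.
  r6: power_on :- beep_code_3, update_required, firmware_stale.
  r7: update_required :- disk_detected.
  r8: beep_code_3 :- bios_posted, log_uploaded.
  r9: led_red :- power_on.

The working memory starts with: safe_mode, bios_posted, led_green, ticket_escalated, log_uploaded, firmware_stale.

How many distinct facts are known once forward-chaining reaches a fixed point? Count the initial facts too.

12

Round 1: r5 [update_required :- led_green, firmware_stale.]; r8 [beep_code_3 :- bios_posted, log_uploaded.]. Adds update_required, beep_code_3.
Round 2: r2 [overheat :- update_required.]; r6 [power_on :- beep_code_3, update_required, firmware_stale.]. Adds overheat, power_on.
Round 3: r4 [temp_high :- beep_code_3, power_on.]; r9 [led_red :- power_on.]. Adds temp_high, led_red.
Closure: {beep_code_3, bios_posted, firmware_stale, led_green, led_red, log_uploaded, overheat, power_on, safe_mode, temp_high, ticket_escalated, update_required} — 12 facts.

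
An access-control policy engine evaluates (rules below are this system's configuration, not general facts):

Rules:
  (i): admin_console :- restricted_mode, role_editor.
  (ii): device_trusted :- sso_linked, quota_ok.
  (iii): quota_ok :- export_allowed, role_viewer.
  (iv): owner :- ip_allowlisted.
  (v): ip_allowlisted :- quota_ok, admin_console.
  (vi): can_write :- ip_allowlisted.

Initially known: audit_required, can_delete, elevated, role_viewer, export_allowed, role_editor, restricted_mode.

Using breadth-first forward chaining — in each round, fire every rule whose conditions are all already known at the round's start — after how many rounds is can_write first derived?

3

Round 1 fires (i), (iii), giving admin_console, quota_ok.
Round 2 fires (v), giving ip_allowlisted.
Round 3 fires (iv), (vi), giving owner, can_write.
can_write first appears in round 3.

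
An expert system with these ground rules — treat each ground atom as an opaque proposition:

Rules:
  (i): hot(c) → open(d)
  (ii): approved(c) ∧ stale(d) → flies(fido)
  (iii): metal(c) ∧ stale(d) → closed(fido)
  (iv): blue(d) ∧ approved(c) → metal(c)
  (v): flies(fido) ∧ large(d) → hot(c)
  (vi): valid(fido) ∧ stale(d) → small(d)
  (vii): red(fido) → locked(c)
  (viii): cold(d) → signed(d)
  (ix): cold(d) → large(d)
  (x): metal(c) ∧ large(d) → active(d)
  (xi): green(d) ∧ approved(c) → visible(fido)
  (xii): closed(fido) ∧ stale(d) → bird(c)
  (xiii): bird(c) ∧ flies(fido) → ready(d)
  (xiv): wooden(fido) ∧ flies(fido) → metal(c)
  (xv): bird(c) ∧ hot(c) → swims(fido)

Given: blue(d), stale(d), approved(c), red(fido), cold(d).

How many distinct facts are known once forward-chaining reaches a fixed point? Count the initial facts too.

17

Round 1 — (ii), (iv), (vii), (viii), (ix), derive flies(fido), metal(c), locked(c), signed(d), large(d).
Round 2 — (iii), (v), (x), derive closed(fido), hot(c), active(d).
Round 3 — (i), (xii), derive open(d), bird(c).
Round 4 — (xiii), (xv), derive ready(d), swims(fido).
Closure: {active(d), approved(c), bird(c), blue(d), closed(fido), cold(d), flies(fido), hot(c), large(d), locked(c), metal(c), open(d), ready(d), red(fido), signed(d), stale(d), swims(fido)} — 17 facts.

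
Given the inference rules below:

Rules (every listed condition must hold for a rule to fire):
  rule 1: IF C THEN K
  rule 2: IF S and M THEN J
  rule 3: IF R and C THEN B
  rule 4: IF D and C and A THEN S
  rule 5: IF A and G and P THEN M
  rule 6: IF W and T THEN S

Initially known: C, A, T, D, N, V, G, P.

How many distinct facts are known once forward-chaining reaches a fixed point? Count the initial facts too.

Round 1 fires rule 1, rule 4, rule 5, giving K, S, M.
Round 2 fires rule 2, giving J.
Closure: {A, C, D, G, J, K, M, N, P, S, T, V} — 12 facts.

12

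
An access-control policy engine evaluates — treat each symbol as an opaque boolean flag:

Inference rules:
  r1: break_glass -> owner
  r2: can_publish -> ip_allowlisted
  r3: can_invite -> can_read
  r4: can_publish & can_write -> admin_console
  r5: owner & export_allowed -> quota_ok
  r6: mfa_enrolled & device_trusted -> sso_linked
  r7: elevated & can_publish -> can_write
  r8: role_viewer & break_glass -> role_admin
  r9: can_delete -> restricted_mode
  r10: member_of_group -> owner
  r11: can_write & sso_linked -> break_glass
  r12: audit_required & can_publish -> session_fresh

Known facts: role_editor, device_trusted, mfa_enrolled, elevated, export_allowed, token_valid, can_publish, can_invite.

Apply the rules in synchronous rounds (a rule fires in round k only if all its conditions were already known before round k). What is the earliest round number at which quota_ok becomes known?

4

Round 1: r2 [can_publish -> ip_allowlisted]; r3 [can_invite -> can_read]; r6 [mfa_enrolled & device_trusted -> sso_linked]; r7 [elevated & can_publish -> can_write]. New: ip_allowlisted, can_read, sso_linked, can_write.
Round 2: r4 [can_publish & can_write -> admin_console]; r11 [can_write & sso_linked -> break_glass]. New: admin_console, break_glass.
Round 3: r1 [break_glass -> owner]. New: owner.
Round 4: r5 [owner & export_allowed -> quota_ok]. New: quota_ok.
quota_ok first appears in round 4.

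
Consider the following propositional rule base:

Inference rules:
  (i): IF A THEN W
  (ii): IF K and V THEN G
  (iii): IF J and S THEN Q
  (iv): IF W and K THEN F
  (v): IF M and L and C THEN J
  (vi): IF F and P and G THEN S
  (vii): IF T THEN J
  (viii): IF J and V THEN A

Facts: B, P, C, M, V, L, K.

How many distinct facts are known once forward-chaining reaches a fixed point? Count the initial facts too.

Round 1: (ii) [IF K and V THEN G]; (v) [IF M and L and C THEN J]. Adds G, J.
Round 2: (viii) [IF J and V THEN A]. Adds A.
Round 3: (i) [IF A THEN W]. Adds W.
Round 4: (iv) [IF W and K THEN F]. Adds F.
Round 5: (vi) [IF F and P and G THEN S]. Adds S.
Round 6: (iii) [IF J and S THEN Q]. Adds Q.
Closure: {A, B, C, F, G, J, K, L, M, P, Q, S, V, W} — 14 facts.

14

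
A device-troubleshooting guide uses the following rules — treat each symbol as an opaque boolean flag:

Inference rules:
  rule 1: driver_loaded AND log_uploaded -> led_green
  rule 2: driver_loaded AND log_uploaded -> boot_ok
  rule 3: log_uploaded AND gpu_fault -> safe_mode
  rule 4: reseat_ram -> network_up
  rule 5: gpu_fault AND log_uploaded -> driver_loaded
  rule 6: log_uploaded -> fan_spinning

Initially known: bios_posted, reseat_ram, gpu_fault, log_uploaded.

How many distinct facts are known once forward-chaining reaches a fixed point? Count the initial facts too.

Round 1: rule 3 [log_uploaded AND gpu_fault -> safe_mode]; rule 4 [reseat_ram -> network_up]; rule 5 [gpu_fault AND log_uploaded -> driver_loaded]; rule 6 [log_uploaded -> fan_spinning]. New: safe_mode, network_up, driver_loaded, fan_spinning.
Round 2: rule 1 [driver_loaded AND log_uploaded -> led_green]; rule 2 [driver_loaded AND log_uploaded -> boot_ok]. New: led_green, boot_ok.
Closure: {bios_posted, boot_ok, driver_loaded, fan_spinning, gpu_fault, led_green, log_uploaded, network_up, reseat_ram, safe_mode} — 10 facts.

10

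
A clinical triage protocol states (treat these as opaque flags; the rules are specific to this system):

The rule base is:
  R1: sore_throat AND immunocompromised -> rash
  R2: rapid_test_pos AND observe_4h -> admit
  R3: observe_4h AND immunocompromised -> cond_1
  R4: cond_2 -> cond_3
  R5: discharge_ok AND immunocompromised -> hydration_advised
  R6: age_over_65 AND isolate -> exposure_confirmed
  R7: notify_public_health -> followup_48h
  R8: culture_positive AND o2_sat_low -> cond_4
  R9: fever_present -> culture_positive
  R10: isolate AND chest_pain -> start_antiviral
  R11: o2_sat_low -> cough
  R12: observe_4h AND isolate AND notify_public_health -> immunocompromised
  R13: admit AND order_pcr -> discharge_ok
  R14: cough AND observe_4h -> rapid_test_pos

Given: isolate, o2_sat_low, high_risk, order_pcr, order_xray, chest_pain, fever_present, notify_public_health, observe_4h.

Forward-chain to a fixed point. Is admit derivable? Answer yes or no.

Round 1: R7 [notify_public_health -> followup_48h]; R9 [fever_present -> culture_positive]; R10 [isolate AND chest_pain -> start_antiviral]; R11 [o2_sat_low -> cough]; R12 [observe_4h AND isolate AND notify_public_health -> immunocompromised]. New: followup_48h, culture_positive, start_antiviral, cough, immunocompromised.
Round 2: R3 [observe_4h AND immunocompromised -> cond_1]; R8 [culture_positive AND o2_sat_low -> cond_4]; R14 [cough AND observe_4h -> rapid_test_pos]. New: cond_1, cond_4, rapid_test_pos.
Round 3: R2 [rapid_test_pos AND observe_4h -> admit]. New: admit.
Round 4: R13 [admit AND order_pcr -> discharge_ok]. New: discharge_ok.
Round 5: R5 [discharge_ok AND immunocompromised -> hydration_advised]. New: hydration_advised.
admit appears in round 3, so it is derivable.

yes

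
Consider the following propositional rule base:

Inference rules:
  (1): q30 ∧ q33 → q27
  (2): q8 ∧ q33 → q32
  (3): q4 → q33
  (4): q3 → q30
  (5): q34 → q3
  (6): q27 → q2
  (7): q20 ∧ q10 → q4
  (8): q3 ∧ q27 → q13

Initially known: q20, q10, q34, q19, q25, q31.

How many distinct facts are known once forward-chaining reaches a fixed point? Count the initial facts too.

13

[1] (5) [q34 → q3]; (7) [q20 ∧ q10 → q4]. ⇒ new: q3, q4.
[2] (3) [q4 → q33]; (4) [q3 → q30]. ⇒ new: q33, q30.
[3] (1) [q30 ∧ q33 → q27]. ⇒ new: q27.
[4] (6) [q27 → q2]; (8) [q3 ∧ q27 → q13]. ⇒ new: q2, q13.
Closure: {q10, q13, q19, q2, q20, q25, q27, q3, q30, q31, q33, q34, q4} — 13 facts.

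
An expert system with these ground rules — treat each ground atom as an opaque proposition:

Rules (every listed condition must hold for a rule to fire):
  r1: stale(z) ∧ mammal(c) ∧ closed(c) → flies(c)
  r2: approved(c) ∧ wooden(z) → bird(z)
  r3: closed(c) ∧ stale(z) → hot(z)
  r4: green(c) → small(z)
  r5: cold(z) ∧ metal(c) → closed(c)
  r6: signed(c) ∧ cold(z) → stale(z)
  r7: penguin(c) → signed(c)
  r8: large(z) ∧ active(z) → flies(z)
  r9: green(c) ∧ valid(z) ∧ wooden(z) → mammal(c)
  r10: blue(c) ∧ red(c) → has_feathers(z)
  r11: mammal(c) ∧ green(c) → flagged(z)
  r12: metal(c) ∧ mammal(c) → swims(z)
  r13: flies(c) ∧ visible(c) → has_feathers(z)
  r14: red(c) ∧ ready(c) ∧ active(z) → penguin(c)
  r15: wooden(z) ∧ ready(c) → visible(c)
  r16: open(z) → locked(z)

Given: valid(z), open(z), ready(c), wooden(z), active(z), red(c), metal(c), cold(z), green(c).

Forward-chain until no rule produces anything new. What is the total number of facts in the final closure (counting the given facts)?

22

Round 1: r4 [green(c) → small(z)]; r5 [cold(z) ∧ metal(c) → closed(c)]; r9 [green(c) ∧ valid(z) ∧ wooden(z) → mammal(c)]; r14 [red(c) ∧ ready(c) ∧ active(z) → penguin(c)]; r15 [wooden(z) ∧ ready(c) → visible(c)]; r16 [open(z) → locked(z)]. New: small(z), closed(c), mammal(c), penguin(c), visible(c), locked(z).
Round 2: r7 [penguin(c) → signed(c)]; r11 [mammal(c) ∧ green(c) → flagged(z)]; r12 [metal(c) ∧ mammal(c) → swims(z)]. New: signed(c), flagged(z), swims(z).
Round 3: r6 [signed(c) ∧ cold(z) → stale(z)]. New: stale(z).
Round 4: r1 [stale(z) ∧ mammal(c) ∧ closed(c) → flies(c)]; r3 [closed(c) ∧ stale(z) → hot(z)]. New: flies(c), hot(z).
Round 5: r13 [flies(c) ∧ visible(c) → has_feathers(z)]. New: has_feathers(z).
Closure: {active(z), closed(c), cold(z), flagged(z), flies(c), green(c), has_feathers(z), hot(z), locked(z), mammal(c), metal(c), open(z), penguin(c), ready(c), red(c), signed(c), small(z), stale(z), swims(z), valid(z), visible(c), wooden(z)} — 22 facts.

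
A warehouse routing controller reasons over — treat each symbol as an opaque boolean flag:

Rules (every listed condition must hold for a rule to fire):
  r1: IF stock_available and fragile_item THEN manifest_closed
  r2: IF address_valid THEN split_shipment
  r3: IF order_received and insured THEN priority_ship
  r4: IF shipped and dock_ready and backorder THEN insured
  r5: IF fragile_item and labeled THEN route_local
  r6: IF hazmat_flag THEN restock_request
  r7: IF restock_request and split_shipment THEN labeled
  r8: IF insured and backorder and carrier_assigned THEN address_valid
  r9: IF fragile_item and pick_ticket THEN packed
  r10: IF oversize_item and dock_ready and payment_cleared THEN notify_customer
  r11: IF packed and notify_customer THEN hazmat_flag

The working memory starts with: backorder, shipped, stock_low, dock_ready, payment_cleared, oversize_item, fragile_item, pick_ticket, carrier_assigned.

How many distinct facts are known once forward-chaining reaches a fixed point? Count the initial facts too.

18

Round 1 — r4, r9, r10, derive insured, packed, notify_customer.
Round 2 — r8, r11, derive address_valid, hazmat_flag.
Round 3 — r2, r6, derive split_shipment, restock_request.
Round 4 — r7, derive labeled.
Round 5 — r5, derive route_local.
Closure: {address_valid, backorder, carrier_assigned, dock_ready, fragile_item, hazmat_flag, insured, labeled, notify_customer, oversize_item, packed, payment_cleared, pick_ticket, restock_request, route_local, shipped, split_shipment, stock_low} — 18 facts.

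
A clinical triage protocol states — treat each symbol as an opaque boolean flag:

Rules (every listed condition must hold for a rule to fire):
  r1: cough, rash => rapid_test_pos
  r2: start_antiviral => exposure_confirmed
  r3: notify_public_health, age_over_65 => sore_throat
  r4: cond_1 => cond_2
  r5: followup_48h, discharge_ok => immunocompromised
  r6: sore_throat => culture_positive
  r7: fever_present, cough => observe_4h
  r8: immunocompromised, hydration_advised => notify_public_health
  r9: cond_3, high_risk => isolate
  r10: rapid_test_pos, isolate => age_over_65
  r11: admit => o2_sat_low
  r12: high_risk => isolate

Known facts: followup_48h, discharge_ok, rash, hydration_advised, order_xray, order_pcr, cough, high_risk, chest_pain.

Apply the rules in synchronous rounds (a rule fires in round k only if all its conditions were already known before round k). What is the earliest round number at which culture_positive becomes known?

Round 1 — r1, r5, r12, derive rapid_test_pos, immunocompromised, isolate.
Round 2 — r8, r10, derive notify_public_health, age_over_65.
Round 3 — r3, derive sore_throat.
Round 4 — r6, derive culture_positive.
culture_positive first appears in round 4.

4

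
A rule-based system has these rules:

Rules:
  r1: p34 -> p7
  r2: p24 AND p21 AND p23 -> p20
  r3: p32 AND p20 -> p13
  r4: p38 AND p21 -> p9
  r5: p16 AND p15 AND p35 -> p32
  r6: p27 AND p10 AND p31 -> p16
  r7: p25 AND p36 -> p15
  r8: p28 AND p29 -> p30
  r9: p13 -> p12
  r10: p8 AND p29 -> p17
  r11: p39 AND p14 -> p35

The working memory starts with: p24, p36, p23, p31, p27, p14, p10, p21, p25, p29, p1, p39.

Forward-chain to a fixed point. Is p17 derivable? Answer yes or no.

no

[1] r2 [p24 AND p21 AND p23 -> p20]; r6 [p27 AND p10 AND p31 -> p16]; r7 [p25 AND p36 -> p15]; r11 [p39 AND p14 -> p35]. ⇒ new: p20, p16, p15, p35.
[2] r5 [p16 AND p15 AND p35 -> p32]. ⇒ new: p32.
[3] r3 [p32 AND p20 -> p13]. ⇒ new: p13.
[4] r9 [p13 -> p12]. ⇒ new: p12.
Fixed point reached. p17 is concluded only by r10; r10 needs p8 (never derived).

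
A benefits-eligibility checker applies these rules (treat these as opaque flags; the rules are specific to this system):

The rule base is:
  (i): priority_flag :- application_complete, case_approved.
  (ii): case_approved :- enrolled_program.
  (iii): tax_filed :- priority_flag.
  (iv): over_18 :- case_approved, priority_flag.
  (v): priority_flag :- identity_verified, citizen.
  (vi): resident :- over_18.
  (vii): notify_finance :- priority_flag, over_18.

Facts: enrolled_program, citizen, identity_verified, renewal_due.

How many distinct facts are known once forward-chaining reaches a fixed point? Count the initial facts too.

Round 1: (ii) [case_approved :- enrolled_program.]; (v) [priority_flag :- identity_verified, citizen.]. Adds case_approved, priority_flag.
Round 2: (iii) [tax_filed :- priority_flag.]; (iv) [over_18 :- case_approved, priority_flag.]. Adds tax_filed, over_18.
Round 3: (vi) [resident :- over_18.]; (vii) [notify_finance :- priority_flag, over_18.]. Adds resident, notify_finance.
Closure: {case_approved, citizen, enrolled_program, identity_verified, notify_finance, over_18, priority_flag, renewal_due, resident, tax_filed} — 10 facts.

10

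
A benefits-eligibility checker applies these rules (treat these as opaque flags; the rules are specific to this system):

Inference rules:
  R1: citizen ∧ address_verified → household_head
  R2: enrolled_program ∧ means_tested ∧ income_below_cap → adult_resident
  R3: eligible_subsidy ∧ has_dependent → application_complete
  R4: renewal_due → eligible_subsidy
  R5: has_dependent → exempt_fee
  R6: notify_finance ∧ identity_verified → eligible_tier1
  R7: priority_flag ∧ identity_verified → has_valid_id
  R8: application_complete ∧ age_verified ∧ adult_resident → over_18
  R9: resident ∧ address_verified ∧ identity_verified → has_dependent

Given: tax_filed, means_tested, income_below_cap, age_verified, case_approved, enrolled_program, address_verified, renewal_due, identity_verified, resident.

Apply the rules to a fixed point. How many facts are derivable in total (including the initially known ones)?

Round 1 — R2, R4, R9, derive adult_resident, eligible_subsidy, has_dependent.
Round 2 — R3, R5, derive application_complete, exempt_fee.
Round 3 — R8, derive over_18.
Closure: {address_verified, adult_resident, age_verified, application_complete, case_approved, eligible_subsidy, enrolled_program, exempt_fee, has_dependent, identity_verified, income_below_cap, means_tested, over_18, renewal_due, resident, tax_filed} — 16 facts.

16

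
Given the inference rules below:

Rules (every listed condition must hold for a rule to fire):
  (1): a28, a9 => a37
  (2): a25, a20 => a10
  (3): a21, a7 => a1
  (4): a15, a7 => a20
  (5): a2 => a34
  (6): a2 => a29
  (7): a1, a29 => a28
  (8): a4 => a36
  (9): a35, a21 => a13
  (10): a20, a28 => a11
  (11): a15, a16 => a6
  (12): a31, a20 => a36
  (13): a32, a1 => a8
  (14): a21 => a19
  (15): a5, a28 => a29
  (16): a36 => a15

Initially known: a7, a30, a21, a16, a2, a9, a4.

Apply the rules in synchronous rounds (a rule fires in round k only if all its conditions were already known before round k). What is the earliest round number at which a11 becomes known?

4

Round 1 — (3), (5), (6), (8), (14), derive a1, a34, a29, a36, a19.
Round 2 — (7), (16), derive a28, a15.
Round 3 — (1), (4), (11), derive a37, a20, a6.
Round 4 — (10), derive a11.
a11 first appears in round 4.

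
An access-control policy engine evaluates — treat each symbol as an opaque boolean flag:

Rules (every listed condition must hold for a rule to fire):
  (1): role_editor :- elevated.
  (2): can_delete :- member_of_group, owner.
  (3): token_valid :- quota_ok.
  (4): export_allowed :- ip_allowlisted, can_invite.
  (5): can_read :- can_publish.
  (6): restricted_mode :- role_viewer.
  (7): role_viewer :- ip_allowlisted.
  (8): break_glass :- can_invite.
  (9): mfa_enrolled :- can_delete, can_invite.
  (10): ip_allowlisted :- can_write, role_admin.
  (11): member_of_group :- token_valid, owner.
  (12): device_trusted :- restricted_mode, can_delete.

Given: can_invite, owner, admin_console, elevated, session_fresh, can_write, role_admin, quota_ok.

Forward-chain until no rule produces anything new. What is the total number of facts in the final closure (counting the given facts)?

Round 1 fires (1), (3), (8), (10), giving role_editor, token_valid, break_glass, ip_allowlisted.
Round 2 fires (4), (7), (11), giving export_allowed, role_viewer, member_of_group.
Round 3 fires (2), (6), giving can_delete, restricted_mode.
Round 4 fires (9), (12), giving mfa_enrolled, device_trusted.
Closure: {admin_console, break_glass, can_delete, can_invite, can_write, device_trusted, elevated, export_allowed, ip_allowlisted, member_of_group, mfa_enrolled, owner, quota_ok, restricted_mode, role_admin, role_editor, role_viewer, session_fresh, token_valid} — 19 facts.

19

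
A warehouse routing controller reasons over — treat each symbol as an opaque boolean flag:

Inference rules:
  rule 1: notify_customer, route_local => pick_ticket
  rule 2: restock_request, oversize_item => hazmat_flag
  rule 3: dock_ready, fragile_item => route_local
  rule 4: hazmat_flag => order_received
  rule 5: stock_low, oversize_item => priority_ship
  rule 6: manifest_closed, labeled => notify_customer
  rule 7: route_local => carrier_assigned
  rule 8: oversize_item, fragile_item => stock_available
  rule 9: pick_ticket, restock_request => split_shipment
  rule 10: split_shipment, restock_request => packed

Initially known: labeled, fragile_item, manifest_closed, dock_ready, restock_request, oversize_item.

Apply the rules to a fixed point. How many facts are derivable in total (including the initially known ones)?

Round 1 fires rule 2, rule 3, rule 6, rule 8, giving hazmat_flag, route_local, notify_customer, stock_available.
Round 2 fires rule 1, rule 4, rule 7, giving pick_ticket, order_received, carrier_assigned.
Round 3 fires rule 9, giving split_shipment.
Round 4 fires rule 10, giving packed.
Closure: {carrier_assigned, dock_ready, fragile_item, hazmat_flag, labeled, manifest_closed, notify_customer, order_received, oversize_item, packed, pick_ticket, restock_request, route_local, split_shipment, stock_available} — 15 facts.

15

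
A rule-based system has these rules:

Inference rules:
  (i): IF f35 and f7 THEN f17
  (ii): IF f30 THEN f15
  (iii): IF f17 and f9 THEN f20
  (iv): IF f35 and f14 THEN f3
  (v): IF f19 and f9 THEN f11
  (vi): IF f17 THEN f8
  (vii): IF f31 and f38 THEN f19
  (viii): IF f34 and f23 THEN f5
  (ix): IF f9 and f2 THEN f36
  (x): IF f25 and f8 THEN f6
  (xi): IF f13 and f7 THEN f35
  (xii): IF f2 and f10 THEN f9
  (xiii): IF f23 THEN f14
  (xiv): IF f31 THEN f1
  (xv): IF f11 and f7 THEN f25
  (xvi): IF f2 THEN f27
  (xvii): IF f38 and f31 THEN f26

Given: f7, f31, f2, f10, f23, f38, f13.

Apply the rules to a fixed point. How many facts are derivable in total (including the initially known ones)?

[1] (vii) [IF f31 and f38 THEN f19]; (xi) [IF f13 and f7 THEN f35]; (xii) [IF f2 and f10 THEN f9]; (xiii) [IF f23 THEN f14]; (xiv) [IF f31 THEN f1]; (xvi) [IF f2 THEN f27]; (xvii) [IF f38 and f31 THEN f26]. ⇒ new: f19, f35, f9, f14, f1, f27, f26.
[2] (i) [IF f35 and f7 THEN f17]; (iv) [IF f35 and f14 THEN f3]; (v) [IF f19 and f9 THEN f11]; (ix) [IF f9 and f2 THEN f36]. ⇒ new: f17, f3, f11, f36.
[3] (iii) [IF f17 and f9 THEN f20]; (vi) [IF f17 THEN f8]; (xv) [IF f11 and f7 THEN f25]. ⇒ new: f20, f8, f25.
[4] (x) [IF f25 and f8 THEN f6]. ⇒ new: f6.
Closure: {f1, f10, f11, f13, f14, f17, f19, f2, f20, f23, f25, f26, f27, f3, f31, f35, f36, f38, f6, f7, f8, f9} — 22 facts.

22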